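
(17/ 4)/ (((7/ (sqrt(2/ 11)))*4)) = 17*sqrt(22)/ 1232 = 0.06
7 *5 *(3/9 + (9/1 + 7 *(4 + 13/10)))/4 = 9751/24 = 406.29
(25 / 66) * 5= 1.89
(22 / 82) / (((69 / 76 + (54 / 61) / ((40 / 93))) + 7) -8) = 127490 / 934267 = 0.14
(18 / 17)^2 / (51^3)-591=-839135475 / 1419857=-591.00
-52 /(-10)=26 /5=5.20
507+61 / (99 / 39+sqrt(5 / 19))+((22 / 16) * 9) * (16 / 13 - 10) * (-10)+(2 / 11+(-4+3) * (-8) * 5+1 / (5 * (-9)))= 105832799186 / 63854505 - 10309 * sqrt(95) / 19846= 1652.34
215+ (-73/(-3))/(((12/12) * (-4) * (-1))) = 2653/12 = 221.08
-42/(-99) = 14/33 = 0.42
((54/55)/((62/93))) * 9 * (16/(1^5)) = 11664/55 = 212.07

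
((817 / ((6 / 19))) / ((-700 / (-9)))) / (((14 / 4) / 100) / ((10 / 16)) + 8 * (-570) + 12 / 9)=-698535 / 95730824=-0.01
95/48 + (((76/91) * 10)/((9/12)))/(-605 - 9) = 876565/446992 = 1.96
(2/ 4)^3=1/ 8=0.12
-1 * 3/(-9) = 1/3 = 0.33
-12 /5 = -2.40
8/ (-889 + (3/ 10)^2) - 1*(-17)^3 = 436720683/ 88891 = 4912.99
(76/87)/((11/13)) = 988/957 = 1.03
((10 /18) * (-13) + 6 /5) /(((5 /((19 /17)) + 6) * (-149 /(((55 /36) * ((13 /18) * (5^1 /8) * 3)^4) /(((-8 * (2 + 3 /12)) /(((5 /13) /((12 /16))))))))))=-388862134375 /688466912477184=-0.00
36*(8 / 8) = 36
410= 410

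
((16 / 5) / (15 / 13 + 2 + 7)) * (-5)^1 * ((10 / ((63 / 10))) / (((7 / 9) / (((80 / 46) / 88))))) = -26000 / 409101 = -0.06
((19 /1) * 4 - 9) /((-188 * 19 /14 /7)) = -3283 /1786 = -1.84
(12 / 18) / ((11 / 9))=0.55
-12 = -12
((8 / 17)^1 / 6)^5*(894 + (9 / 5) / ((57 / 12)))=100352 / 37805535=0.00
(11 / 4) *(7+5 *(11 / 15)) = 88 / 3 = 29.33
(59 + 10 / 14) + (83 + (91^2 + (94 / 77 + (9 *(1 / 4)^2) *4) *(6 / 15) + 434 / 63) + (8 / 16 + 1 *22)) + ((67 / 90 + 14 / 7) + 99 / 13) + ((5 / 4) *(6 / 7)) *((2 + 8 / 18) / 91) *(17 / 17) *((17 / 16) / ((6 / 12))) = 1423527401 / 168168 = 8464.91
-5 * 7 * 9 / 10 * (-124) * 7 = 27342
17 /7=2.43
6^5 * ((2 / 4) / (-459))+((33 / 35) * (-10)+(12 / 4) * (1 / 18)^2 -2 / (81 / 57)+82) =805855 / 12852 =62.70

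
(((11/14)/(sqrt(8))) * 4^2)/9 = 22 * sqrt(2)/63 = 0.49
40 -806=-766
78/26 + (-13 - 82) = -92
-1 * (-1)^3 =1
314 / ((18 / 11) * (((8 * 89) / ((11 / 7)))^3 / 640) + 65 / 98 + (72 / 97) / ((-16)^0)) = 0.00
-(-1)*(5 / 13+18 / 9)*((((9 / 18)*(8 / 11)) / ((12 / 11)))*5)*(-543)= -28055 / 13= -2158.08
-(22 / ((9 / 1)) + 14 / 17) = -500 / 153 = -3.27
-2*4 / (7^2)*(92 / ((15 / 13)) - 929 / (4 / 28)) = 770792 / 735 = 1048.70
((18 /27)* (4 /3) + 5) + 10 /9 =7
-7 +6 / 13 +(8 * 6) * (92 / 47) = 53413 / 611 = 87.42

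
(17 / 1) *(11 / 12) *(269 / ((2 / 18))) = 150909 / 4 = 37727.25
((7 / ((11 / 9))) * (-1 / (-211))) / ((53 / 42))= 2646 / 123013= 0.02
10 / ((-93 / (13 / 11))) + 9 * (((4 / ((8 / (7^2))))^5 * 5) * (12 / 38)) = 39011244223625 / 310992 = 125441311.11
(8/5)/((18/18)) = 8/5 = 1.60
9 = 9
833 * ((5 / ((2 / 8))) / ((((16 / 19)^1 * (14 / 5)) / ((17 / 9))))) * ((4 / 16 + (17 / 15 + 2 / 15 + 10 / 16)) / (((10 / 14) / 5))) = 345740815 / 1728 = 200081.49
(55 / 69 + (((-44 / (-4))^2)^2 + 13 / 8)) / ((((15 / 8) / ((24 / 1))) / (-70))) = -905314928 / 69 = -13120506.20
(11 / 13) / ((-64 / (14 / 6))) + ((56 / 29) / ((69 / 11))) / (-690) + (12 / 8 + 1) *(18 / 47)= 25001686583 / 26995250880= 0.93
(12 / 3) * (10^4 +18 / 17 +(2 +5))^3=19699549899045412 / 4913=4009678383685.20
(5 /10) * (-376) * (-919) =172772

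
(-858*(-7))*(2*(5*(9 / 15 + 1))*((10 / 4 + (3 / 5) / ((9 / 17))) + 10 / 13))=2115344 / 5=423068.80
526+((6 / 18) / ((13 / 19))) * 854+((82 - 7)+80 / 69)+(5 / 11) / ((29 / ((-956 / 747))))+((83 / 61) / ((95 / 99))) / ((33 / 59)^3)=4661229220686028 / 4541806198215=1026.29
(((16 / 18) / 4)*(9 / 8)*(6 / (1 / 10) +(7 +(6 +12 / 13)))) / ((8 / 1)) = 961 / 416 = 2.31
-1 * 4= -4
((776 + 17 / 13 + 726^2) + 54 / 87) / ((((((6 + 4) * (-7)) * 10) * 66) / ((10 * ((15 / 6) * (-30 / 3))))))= 995004655 / 348348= 2856.35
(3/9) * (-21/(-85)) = 0.08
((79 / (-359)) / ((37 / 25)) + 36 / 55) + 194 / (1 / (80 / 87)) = 11370520781 / 63559155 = 178.90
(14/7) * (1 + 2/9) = 22/9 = 2.44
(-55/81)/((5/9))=-11/9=-1.22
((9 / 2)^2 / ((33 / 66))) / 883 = 81 / 1766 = 0.05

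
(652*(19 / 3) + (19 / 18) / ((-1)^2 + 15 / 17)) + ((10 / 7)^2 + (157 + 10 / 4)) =121121459 / 28224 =4291.43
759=759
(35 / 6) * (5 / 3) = 175 / 18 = 9.72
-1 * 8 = -8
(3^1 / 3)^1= 1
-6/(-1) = 6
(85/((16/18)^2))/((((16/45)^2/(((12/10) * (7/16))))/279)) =16337382075/131072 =124644.33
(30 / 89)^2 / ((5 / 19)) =3420 / 7921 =0.43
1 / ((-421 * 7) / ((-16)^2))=-256 / 2947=-0.09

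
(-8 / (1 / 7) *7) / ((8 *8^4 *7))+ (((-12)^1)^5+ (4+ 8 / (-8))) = -1019203591 / 4096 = -248829.00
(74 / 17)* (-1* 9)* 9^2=-3173.29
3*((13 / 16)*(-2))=-39 / 8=-4.88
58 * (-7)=-406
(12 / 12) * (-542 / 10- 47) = -506 / 5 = -101.20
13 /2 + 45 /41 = 7.60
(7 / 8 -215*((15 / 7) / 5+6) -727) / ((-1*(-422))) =-118063 / 23632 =-5.00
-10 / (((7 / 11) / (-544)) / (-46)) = -393234.29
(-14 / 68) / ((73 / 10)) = -35 / 1241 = -0.03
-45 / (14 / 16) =-51.43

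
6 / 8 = 3 / 4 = 0.75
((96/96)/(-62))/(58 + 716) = -0.00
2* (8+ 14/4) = 23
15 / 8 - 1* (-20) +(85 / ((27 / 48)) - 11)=11663 / 72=161.99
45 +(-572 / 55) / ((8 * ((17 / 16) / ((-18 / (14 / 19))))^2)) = -642.20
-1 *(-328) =328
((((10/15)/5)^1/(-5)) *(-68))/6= 68/225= 0.30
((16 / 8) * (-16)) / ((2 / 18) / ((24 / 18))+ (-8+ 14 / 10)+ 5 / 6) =1920 / 341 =5.63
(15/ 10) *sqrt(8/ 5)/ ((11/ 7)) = 21 *sqrt(10)/ 55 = 1.21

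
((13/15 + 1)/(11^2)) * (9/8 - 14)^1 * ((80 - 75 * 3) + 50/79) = 1644601/57354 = 28.67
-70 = -70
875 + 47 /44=38547 /44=876.07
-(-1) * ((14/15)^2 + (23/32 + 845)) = 6095447/7200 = 846.59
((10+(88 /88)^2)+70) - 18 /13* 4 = 981 /13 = 75.46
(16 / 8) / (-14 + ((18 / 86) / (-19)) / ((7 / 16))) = -5719 / 40105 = -0.14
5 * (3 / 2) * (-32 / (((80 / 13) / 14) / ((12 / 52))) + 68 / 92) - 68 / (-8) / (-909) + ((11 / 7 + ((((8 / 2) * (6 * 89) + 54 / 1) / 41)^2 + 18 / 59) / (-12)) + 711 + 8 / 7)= 10318903451839 / 29029494942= 355.46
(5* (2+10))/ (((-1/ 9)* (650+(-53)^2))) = -180/ 1153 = -0.16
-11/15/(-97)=11/1455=0.01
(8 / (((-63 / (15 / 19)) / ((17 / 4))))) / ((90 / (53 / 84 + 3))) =-5185 / 301644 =-0.02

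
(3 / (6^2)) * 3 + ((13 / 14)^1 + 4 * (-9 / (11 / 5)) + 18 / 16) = -8661 / 616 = -14.06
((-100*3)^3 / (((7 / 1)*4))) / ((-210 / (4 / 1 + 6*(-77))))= -103050000 / 49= -2103061.22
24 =24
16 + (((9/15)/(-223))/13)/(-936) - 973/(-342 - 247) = 47019809269/2663717160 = 17.65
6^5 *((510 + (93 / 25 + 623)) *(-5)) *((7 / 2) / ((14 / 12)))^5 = -10739548684.80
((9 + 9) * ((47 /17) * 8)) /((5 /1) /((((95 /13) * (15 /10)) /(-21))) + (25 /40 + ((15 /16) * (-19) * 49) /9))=-6172416 /1642387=-3.76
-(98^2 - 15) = -9589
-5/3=-1.67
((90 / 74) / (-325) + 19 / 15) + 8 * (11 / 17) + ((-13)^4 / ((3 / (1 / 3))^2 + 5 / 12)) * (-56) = -2353344775712 / 119833935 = -19638.38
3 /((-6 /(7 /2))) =-7 /4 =-1.75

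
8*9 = 72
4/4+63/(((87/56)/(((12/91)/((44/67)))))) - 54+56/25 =-4418343/103675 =-42.62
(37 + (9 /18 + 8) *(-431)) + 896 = -5461 /2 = -2730.50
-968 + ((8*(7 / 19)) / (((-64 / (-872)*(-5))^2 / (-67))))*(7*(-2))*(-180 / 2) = -351231827 / 190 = -1848588.56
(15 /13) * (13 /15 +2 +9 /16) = 823 /208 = 3.96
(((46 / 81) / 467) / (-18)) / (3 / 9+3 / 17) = -0.00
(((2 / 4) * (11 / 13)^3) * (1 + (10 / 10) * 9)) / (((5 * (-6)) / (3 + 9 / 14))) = -0.37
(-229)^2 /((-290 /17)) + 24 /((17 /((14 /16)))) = -15149359 /4930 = -3072.89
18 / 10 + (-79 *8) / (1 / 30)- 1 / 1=-18959.20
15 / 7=2.14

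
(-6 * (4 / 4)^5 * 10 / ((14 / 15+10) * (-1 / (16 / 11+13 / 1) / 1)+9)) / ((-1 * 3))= 47700 / 19661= 2.43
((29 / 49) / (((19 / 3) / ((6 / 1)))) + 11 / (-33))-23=-63604 / 2793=-22.77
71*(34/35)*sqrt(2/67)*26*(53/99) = 165.87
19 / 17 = 1.12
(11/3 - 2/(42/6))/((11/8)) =568/231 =2.46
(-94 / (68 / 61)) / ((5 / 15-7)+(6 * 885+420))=-8601 / 583780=-0.01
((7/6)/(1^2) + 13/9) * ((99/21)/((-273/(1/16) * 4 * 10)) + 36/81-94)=-244.28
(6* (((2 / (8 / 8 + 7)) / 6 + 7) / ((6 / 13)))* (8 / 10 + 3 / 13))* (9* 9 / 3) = 101907 / 40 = 2547.68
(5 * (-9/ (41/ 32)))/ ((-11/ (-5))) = -7200/ 451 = -15.96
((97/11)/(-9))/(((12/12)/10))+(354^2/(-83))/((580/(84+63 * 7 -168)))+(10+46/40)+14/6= -4411479509/4765860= -925.64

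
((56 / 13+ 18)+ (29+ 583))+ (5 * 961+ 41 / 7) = 495510 / 91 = 5445.16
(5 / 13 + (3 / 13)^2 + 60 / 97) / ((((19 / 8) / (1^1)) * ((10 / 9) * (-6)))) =-103908 / 1557335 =-0.07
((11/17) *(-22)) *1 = -242/17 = -14.24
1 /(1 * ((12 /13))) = 13 /12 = 1.08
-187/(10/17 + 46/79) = -251141/1572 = -159.76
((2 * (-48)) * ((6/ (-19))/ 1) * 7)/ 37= 4032/ 703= 5.74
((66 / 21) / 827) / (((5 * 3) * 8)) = 11 / 347340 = 0.00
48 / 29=1.66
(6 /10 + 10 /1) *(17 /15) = 12.01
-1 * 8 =-8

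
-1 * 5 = -5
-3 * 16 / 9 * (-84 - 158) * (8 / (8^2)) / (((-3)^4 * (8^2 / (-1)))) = -121 / 3888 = -0.03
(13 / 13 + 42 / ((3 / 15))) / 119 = 211 / 119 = 1.77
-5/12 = -0.42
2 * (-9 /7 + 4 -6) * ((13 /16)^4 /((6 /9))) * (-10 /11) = 9853545 /2523136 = 3.91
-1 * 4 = -4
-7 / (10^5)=-7 / 100000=-0.00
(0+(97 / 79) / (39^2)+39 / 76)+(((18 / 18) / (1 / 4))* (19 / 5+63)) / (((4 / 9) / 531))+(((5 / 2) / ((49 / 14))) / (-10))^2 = 319237.72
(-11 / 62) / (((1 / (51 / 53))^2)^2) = -74417211 / 489209822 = -0.15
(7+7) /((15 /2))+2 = 3.87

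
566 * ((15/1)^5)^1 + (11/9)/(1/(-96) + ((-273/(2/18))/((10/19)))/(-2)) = 1444648005058010/3361161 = 429806250.00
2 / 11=0.18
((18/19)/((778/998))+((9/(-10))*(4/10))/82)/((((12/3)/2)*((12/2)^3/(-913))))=-620386239/242424800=-2.56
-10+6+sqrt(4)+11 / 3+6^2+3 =40.67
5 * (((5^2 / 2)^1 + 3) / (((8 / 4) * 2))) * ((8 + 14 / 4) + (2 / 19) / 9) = 610235 / 2736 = 223.04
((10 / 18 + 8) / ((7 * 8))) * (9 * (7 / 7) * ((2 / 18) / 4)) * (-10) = -55 / 144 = -0.38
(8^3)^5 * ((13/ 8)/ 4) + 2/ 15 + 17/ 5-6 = 214404767416283/ 15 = 14293651161085.53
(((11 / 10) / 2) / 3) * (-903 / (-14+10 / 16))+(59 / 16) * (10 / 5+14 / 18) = 1742693 / 77040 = 22.62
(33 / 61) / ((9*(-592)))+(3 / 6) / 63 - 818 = -817.99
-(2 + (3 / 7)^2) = -107 / 49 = -2.18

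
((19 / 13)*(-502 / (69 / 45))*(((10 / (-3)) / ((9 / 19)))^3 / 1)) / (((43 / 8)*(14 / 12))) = 5233691360000 / 196827813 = 26590.20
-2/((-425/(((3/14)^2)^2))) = 81/8163400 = 0.00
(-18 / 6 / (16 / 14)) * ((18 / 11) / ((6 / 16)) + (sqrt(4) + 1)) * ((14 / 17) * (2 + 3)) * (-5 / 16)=297675 / 11968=24.87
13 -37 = -24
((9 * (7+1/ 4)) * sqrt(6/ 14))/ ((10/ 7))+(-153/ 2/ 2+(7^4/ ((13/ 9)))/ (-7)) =-14337/ 52+261 * sqrt(21)/ 40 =-245.81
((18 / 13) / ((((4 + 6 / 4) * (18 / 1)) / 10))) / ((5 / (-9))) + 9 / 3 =393 / 143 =2.75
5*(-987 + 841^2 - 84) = 3531050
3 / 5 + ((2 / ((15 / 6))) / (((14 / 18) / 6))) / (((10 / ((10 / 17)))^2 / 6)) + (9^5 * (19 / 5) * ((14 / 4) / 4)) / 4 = 15887900571 / 323680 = 49085.21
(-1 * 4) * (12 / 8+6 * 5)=-126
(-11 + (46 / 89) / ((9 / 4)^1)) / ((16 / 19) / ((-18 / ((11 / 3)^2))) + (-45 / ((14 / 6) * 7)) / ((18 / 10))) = 72285633 / 14494273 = 4.99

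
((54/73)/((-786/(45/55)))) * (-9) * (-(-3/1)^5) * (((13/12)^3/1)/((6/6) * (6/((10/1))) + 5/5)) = 72072585/53858816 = 1.34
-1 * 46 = -46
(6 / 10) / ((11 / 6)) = 18 / 55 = 0.33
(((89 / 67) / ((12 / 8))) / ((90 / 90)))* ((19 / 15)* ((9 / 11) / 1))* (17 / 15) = 57494 / 55275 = 1.04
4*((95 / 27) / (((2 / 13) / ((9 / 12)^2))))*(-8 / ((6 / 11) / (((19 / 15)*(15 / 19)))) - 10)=-45695 / 36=-1269.31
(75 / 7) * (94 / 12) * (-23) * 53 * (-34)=24349525 / 7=3478503.57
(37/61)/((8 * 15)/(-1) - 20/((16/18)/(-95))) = 74/246135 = 0.00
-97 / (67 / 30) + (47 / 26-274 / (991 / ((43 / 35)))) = -2535568279 / 60421270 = -41.96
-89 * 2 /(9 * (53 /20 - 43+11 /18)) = 3560 /7153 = 0.50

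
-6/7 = -0.86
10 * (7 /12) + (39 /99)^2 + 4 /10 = 69571 /10890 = 6.39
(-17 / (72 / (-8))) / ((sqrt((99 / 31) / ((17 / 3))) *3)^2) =8959 / 24057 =0.37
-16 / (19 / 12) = -10.11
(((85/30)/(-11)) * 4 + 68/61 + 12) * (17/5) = 413542/10065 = 41.09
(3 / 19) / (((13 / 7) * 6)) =7 / 494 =0.01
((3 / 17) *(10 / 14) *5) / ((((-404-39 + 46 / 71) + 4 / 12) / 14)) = -639 / 32011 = -0.02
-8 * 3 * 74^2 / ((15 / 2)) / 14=-43808 / 35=-1251.66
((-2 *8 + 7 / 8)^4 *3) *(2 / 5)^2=25120.18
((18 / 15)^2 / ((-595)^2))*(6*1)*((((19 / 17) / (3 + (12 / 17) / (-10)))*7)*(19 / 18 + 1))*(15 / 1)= 8436 / 4197725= 0.00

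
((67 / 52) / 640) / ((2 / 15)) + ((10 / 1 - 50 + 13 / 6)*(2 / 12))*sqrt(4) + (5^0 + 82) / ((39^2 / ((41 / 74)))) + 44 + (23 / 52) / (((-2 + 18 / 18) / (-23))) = 2397730801 / 57627648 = 41.61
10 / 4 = 5 / 2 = 2.50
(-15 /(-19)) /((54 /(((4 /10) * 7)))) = 7 /171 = 0.04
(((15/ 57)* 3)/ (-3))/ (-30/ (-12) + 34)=-10/ 1387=-0.01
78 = 78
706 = 706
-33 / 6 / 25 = -11 / 50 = -0.22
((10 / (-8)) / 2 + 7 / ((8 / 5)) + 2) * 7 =161 / 4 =40.25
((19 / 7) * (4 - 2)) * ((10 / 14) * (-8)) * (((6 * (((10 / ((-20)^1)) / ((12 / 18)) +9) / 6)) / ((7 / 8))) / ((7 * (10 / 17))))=-71.03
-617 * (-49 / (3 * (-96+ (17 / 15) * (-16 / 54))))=-4081455 / 39016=-104.61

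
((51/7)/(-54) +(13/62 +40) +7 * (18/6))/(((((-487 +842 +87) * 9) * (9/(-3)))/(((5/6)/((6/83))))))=-0.06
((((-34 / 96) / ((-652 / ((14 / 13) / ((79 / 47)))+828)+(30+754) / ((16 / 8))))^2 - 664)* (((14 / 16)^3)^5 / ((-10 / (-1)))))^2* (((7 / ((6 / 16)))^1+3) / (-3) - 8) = -5679967391738942132689837095293496513355171015017761310113 / 4648256008492309772311689740992583629754740777307602944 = -1221.96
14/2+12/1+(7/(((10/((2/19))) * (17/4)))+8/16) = 63041/3230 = 19.52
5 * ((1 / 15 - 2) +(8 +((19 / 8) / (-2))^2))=28711 / 768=37.38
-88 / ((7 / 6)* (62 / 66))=-17424 / 217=-80.29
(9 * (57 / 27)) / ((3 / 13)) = 247 / 3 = 82.33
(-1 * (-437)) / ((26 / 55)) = 24035 / 26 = 924.42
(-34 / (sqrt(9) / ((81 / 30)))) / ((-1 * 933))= 51 / 1555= 0.03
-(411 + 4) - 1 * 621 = -1036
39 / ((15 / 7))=91 / 5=18.20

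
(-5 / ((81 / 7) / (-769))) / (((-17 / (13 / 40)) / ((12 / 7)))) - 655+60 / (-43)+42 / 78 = -666.75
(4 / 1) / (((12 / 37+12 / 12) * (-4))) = -37 / 49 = -0.76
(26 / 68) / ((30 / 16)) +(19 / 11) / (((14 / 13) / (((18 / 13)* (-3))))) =-126811 / 19635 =-6.46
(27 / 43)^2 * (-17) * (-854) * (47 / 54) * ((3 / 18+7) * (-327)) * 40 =-20081442780 / 43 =-467010297.21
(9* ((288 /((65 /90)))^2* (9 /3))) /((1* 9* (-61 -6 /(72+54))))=-846526464 /108329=-7814.40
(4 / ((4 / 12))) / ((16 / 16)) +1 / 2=25 / 2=12.50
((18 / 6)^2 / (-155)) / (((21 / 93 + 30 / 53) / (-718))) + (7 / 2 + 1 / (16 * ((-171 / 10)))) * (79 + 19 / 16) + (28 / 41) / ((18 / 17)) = 216419315957 / 648626560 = 333.66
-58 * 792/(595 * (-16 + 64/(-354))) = 508167/106505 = 4.77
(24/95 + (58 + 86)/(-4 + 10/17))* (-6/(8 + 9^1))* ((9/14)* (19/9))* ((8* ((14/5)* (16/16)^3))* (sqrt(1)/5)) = 5548032/61625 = 90.03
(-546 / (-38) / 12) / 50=91 / 3800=0.02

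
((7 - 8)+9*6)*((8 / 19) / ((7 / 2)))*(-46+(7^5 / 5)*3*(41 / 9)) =583760656 / 1995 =292611.86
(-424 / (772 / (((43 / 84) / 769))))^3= -11836763639 / 242213763422974800744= -0.00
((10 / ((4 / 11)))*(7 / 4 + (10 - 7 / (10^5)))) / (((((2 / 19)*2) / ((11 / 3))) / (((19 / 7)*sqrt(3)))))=51324869233*sqrt(3) / 3360000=26457.52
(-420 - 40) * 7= -3220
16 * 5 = 80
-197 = -197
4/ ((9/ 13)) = 52/ 9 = 5.78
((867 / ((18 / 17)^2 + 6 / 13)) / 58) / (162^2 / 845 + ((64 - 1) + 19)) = 917478185 / 10982206504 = 0.08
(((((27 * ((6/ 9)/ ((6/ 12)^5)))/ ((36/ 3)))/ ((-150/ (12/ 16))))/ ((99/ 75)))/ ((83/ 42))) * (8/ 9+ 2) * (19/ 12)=-3458/ 8217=-0.42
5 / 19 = 0.26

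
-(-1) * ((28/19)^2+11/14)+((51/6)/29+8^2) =4928323/73283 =67.25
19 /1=19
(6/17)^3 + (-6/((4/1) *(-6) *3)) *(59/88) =0.10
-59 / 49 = -1.20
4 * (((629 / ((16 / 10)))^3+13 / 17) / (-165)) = -528823658281 / 359040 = -1472882.29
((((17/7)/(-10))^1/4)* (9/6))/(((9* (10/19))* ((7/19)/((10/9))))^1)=-6137/105840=-0.06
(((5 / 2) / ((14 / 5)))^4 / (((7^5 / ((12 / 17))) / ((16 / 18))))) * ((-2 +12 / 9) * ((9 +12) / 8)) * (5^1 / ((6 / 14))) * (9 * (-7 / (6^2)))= 1953125 / 2304038016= 0.00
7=7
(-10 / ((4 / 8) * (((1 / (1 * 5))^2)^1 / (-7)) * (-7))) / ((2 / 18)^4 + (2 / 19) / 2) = -3116475 / 329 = -9472.57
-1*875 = -875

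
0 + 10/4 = 5/2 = 2.50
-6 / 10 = -3 / 5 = -0.60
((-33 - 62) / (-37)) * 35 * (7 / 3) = 23275 / 111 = 209.68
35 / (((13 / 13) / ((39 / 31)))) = 1365 / 31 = 44.03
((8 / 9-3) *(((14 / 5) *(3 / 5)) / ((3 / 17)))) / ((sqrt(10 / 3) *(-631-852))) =2261 *sqrt(30) / 1668375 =0.01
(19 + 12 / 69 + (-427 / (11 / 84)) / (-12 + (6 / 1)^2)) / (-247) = 59045 / 124982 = 0.47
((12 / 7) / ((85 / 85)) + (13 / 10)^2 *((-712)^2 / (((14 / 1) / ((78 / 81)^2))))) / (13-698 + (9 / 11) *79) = -19908989353 / 217642950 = -91.48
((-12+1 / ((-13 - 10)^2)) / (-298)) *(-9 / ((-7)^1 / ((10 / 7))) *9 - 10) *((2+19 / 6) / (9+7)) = 983785 / 11586687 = 0.08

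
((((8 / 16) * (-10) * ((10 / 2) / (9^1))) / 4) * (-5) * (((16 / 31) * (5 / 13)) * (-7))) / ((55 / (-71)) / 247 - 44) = 23607500 / 215299557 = 0.11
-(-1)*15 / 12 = 5 / 4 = 1.25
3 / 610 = 0.00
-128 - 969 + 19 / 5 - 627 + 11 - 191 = -9501 / 5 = -1900.20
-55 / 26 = -2.12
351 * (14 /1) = 4914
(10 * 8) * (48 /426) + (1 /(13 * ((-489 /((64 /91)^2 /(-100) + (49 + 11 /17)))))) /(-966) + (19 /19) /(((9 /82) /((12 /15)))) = 1389805197031554 /85248529463825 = 16.30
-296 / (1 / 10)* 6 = -17760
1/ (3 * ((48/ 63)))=7/ 16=0.44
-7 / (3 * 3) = -7 / 9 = -0.78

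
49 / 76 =0.64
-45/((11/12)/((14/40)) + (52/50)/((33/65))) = -5775/599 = -9.64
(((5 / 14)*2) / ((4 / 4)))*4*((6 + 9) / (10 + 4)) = 3.06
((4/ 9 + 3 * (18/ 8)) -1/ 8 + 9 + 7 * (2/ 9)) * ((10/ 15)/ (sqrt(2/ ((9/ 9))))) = 47 * sqrt(2)/ 8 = 8.31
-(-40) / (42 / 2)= 40 / 21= 1.90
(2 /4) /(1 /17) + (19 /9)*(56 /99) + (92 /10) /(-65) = 5532403 /579150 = 9.55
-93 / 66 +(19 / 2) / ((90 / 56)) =4457 / 990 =4.50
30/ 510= 1/ 17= 0.06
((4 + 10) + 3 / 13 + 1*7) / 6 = 46 / 13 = 3.54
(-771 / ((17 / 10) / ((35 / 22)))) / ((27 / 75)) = -1124375 / 561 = -2004.23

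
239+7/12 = 2875/12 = 239.58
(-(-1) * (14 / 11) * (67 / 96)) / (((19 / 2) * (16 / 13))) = 6097 / 80256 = 0.08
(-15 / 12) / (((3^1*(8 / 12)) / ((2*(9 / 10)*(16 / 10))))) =-9 / 5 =-1.80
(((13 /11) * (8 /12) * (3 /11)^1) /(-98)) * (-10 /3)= 130 /17787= 0.01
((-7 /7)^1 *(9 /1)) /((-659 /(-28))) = -0.38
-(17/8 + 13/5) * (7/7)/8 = -189/320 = -0.59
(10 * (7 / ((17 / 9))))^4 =157529610000 / 83521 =1886107.81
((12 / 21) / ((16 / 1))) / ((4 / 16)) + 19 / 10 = 2.04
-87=-87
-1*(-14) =14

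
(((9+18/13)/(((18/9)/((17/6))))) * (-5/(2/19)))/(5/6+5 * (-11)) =12.90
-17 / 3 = -5.67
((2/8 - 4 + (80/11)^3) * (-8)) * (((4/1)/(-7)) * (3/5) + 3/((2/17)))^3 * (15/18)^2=-246116652752463/7304528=-33693710.63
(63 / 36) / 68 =7 / 272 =0.03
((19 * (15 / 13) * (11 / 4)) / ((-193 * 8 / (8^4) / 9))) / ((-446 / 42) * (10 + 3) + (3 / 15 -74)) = 94802400 / 13952549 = 6.79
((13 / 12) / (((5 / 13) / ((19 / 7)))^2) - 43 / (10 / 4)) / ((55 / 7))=540277 / 115500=4.68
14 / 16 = 7 / 8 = 0.88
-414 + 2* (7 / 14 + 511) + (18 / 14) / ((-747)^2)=264310264 / 434007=609.00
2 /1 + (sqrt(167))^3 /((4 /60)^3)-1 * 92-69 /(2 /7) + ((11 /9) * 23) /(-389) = 7283308.62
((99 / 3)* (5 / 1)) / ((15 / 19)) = 209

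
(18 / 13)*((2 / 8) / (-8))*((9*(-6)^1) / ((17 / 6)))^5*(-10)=-20083878149760 / 18458141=-1088076.97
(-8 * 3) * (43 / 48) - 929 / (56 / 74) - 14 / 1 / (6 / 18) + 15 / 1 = -35731 / 28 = -1276.11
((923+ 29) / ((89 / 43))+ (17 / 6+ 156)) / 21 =330433 / 11214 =29.47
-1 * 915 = -915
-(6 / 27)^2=-4 / 81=-0.05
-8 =-8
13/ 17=0.76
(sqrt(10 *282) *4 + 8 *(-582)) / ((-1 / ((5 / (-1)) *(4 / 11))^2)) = 1862400 / 121 -3200 *sqrt(705) / 121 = 14689.54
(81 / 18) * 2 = 9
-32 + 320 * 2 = 608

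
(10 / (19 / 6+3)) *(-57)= -3420 / 37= -92.43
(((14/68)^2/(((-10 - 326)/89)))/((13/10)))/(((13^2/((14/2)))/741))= -414295/1562912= -0.27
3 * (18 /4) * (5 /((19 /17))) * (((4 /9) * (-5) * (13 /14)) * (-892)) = 14784900 /133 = 111164.66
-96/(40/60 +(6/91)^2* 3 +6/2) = -2384928/91415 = -26.09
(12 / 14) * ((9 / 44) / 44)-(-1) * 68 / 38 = 230897 / 128744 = 1.79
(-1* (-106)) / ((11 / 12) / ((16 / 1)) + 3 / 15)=101760 / 247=411.98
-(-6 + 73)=-67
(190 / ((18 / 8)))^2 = 7130.86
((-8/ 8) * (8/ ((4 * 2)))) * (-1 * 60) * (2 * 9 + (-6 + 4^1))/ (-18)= -160/ 3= -53.33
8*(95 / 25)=152 / 5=30.40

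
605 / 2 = 302.50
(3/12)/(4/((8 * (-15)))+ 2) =15/118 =0.13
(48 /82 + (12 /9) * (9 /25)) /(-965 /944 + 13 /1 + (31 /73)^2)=5493388992 /62691241675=0.09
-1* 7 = -7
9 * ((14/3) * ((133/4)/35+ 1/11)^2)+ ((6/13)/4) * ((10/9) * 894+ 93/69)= 1159736339/7235800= 160.28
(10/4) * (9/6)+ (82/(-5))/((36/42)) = -923/60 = -15.38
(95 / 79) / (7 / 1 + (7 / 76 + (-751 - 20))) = -7220 / 4586503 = -0.00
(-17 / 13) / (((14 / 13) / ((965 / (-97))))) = 16405 / 1358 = 12.08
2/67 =0.03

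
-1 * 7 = -7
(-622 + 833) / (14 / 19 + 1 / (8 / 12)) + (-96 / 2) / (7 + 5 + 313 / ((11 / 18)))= 7697818 / 81685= 94.24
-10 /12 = -5 /6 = -0.83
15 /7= 2.14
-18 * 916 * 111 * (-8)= 14641344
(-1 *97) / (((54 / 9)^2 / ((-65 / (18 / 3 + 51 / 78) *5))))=409825 / 3114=131.61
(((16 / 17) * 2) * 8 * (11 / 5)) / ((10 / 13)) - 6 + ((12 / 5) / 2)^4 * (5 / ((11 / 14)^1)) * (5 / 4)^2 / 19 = 3388976 / 88825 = 38.15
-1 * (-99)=99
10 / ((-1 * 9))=-10 / 9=-1.11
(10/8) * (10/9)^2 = 125/81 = 1.54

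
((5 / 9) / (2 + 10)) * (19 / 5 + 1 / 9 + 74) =1753 / 486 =3.61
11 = 11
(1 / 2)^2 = 1 / 4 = 0.25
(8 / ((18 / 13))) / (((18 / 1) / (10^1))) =260 / 81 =3.21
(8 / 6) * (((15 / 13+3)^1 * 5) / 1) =360 / 13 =27.69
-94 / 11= -8.55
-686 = -686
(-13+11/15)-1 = -199/15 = -13.27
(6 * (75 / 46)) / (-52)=-0.19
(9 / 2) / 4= 9 / 8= 1.12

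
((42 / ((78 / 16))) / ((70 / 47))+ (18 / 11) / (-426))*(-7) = -2054227 / 50765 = -40.47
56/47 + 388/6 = 9286/141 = 65.86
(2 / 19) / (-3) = -2 / 57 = -0.04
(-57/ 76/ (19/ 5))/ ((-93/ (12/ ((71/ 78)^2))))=91260/ 2969149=0.03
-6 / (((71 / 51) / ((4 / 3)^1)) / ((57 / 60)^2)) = -18411 / 3550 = -5.19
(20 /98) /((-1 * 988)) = -5 /24206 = -0.00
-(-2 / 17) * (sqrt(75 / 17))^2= 150 / 289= 0.52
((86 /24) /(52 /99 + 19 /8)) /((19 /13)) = 36894 /43643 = 0.85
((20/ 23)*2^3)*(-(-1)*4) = 640/ 23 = 27.83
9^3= 729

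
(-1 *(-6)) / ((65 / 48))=288 / 65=4.43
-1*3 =-3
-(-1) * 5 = 5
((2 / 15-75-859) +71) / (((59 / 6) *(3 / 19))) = -491834 / 885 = -555.74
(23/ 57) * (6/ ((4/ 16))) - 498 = -9278/ 19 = -488.32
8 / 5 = 1.60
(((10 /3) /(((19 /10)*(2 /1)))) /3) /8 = 25 /684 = 0.04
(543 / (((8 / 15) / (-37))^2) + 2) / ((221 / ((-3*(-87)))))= 43654260483 / 14144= 3086415.48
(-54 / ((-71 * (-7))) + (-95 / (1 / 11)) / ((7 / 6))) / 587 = -1.53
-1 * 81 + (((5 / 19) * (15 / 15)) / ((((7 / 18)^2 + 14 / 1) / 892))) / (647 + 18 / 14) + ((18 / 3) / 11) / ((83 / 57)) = -415589208399 / 5156204933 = -80.60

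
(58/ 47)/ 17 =58/ 799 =0.07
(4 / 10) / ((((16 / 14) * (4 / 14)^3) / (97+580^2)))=807929297 / 160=5049558.11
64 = 64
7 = 7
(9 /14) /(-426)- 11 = -21871 /1988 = -11.00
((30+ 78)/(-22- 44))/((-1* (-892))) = -0.00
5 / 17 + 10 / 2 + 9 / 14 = 1413 / 238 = 5.94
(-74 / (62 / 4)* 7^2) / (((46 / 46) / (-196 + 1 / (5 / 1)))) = 7099708 / 155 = 45804.57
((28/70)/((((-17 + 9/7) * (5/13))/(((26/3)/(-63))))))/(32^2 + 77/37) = 12506/1409450625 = 0.00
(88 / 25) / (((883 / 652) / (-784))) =-44982784 / 22075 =-2037.73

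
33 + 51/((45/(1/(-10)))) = 32.89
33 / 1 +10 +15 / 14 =617 / 14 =44.07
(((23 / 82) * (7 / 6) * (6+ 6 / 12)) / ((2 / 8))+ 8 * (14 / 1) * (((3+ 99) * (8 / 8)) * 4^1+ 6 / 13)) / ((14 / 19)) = 397176893 / 6396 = 62097.70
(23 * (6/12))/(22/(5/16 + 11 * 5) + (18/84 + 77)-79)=-142485/17197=-8.29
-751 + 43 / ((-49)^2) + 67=-1642241 / 2401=-683.98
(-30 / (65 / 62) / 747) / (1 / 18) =-744 / 1079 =-0.69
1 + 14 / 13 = 27 / 13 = 2.08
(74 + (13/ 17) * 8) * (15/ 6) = 3405/ 17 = 200.29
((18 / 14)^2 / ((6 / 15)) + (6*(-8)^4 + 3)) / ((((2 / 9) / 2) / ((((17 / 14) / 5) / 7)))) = 368599491 / 48020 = 7675.96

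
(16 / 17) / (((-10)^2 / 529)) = 2116 / 425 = 4.98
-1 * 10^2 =-100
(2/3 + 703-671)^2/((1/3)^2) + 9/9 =9605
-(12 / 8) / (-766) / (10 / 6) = 9 / 7660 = 0.00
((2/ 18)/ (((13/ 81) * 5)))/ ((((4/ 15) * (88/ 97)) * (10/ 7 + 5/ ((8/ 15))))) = 18333/ 346060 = 0.05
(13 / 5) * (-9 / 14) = -117 / 70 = -1.67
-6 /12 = -1 /2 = -0.50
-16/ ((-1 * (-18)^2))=4/ 81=0.05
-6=-6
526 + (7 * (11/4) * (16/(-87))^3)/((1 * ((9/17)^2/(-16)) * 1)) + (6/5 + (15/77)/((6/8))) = 10971973582016/20535416055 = 534.30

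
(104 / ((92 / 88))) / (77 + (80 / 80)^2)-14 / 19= 706 / 1311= 0.54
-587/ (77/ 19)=-11153/ 77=-144.84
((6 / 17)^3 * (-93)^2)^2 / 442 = 1745055728928 / 5334402749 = 327.13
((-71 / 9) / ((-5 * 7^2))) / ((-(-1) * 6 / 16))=568 / 6615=0.09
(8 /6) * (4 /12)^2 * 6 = 8 /9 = 0.89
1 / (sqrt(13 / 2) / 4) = 1.57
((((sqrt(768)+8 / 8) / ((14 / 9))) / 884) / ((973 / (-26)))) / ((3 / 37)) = -444 * sqrt(3) / 115787 -111 / 463148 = -0.01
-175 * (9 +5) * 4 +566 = -9234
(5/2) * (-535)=-2675/2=-1337.50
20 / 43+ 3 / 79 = 1709 / 3397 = 0.50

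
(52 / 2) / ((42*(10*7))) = 13 / 1470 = 0.01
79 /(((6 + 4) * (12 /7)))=553 /120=4.61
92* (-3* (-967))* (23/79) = 6138516/79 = 77702.73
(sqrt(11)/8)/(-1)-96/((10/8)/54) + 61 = -20431/5-sqrt(11)/8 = -4086.61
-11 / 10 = -1.10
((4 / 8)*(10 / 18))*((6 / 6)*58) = 145 / 9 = 16.11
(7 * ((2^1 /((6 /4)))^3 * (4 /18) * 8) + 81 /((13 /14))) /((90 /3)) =184373 /47385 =3.89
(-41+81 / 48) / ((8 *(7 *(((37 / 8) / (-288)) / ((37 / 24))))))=1887 / 28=67.39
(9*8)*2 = 144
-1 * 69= -69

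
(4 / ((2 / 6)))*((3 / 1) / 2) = 18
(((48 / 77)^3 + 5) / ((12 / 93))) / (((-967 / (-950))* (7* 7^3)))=35240709325 / 2119926507622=0.02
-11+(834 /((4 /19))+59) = 8019 /2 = 4009.50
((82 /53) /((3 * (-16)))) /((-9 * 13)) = 41 /148824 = 0.00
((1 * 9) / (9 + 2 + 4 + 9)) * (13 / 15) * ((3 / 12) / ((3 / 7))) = 0.19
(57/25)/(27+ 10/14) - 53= -256651/4850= -52.92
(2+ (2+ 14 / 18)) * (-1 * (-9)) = 43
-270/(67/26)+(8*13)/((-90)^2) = -14213758/135675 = -104.76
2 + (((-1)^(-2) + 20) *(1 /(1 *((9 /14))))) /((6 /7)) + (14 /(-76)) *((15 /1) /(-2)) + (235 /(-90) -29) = 751 /76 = 9.88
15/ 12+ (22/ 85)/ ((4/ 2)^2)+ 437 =438.31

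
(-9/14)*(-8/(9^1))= 0.57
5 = 5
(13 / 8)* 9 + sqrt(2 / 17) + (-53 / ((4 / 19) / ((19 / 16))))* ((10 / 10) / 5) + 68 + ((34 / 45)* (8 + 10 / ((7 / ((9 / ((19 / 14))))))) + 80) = sqrt(34) / 17 + 6349529 / 54720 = 116.38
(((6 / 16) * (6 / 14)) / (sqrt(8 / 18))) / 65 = 27 / 7280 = 0.00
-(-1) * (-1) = -1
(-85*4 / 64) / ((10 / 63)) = -1071 / 32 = -33.47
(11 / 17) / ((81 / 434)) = 3.47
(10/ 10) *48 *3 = 144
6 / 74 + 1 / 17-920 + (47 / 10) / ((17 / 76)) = -2826878 / 3145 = -898.85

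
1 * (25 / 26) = 25 / 26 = 0.96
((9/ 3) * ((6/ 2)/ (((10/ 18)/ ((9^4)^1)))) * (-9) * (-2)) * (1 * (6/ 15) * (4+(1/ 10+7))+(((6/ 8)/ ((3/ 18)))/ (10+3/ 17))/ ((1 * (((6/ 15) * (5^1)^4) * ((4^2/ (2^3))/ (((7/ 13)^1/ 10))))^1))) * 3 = 1432834085508597/ 56225000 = 25483932.16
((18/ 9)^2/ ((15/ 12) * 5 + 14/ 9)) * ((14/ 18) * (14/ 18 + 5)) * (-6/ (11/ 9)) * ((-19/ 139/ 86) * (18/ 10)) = 2987712/ 92374535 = 0.03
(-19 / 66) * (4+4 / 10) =-19 / 15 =-1.27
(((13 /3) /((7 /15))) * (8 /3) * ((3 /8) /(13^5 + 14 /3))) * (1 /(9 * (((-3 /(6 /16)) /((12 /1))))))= -65 /15594502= -0.00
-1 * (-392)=392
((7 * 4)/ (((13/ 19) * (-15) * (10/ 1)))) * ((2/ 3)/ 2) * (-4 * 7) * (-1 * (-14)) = 104272/ 2925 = 35.65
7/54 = 0.13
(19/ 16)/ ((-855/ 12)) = -1/ 60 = -0.02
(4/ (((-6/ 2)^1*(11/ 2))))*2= -16/ 33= -0.48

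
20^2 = 400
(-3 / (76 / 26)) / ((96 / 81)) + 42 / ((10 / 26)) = 658671 / 6080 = 108.33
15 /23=0.65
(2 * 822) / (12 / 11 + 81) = 6028 / 301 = 20.03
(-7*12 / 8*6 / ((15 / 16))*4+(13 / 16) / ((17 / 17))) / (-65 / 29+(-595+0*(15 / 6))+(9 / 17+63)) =960857 / 1913600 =0.50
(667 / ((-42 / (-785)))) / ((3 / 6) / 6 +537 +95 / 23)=4817074 / 209125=23.03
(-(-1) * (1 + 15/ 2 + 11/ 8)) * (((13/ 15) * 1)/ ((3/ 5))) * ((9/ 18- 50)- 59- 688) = -181779/ 16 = -11361.19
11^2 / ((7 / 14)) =242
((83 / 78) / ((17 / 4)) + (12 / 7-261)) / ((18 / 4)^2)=-12.79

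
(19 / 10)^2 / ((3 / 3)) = 361 / 100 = 3.61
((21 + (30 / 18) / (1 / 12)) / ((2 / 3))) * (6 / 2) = 369 / 2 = 184.50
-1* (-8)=8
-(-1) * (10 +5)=15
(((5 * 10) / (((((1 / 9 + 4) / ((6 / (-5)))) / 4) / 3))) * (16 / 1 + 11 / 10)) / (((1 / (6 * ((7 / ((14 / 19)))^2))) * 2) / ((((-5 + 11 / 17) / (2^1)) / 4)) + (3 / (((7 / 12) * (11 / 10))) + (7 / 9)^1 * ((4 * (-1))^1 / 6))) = -41581754676 / 57621349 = -721.64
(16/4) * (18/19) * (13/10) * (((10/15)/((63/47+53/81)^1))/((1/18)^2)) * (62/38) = 5965051248/6853585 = 870.35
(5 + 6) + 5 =16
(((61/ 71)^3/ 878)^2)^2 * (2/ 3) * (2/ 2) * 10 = 13271744871487930791605/ 7313739904550078599757178710396172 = 0.00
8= 8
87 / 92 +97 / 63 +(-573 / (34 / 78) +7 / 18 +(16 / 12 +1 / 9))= -129097685 / 98532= -1310.21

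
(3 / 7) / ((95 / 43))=129 / 665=0.19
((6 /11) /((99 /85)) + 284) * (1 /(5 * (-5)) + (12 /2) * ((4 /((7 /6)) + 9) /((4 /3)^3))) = 9084526081 /1016400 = 8937.94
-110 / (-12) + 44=319 / 6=53.17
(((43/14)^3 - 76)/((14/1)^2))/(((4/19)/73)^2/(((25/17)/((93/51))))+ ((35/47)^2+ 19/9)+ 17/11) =-0.06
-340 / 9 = -37.78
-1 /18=-0.06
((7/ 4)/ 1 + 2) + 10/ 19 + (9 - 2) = 857/ 76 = 11.28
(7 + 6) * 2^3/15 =104/15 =6.93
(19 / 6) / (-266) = -1 / 84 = -0.01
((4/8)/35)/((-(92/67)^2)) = -4489/592480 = -0.01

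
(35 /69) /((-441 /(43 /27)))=-215 /117369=-0.00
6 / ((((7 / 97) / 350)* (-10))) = -2910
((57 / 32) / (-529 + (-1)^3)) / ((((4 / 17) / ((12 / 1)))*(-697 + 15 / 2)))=2907 / 11693920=0.00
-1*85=-85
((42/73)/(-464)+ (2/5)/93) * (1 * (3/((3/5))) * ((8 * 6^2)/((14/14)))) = 289284/65627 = 4.41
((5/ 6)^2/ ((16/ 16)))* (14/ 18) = 175/ 324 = 0.54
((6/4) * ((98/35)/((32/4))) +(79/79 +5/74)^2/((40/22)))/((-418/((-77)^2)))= -67994311/4161760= -16.34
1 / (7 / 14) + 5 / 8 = 21 / 8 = 2.62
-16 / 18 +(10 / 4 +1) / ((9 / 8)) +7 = 83 / 9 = 9.22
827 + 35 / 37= 30634 / 37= 827.95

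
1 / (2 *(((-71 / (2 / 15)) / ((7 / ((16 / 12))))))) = -7 / 1420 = -0.00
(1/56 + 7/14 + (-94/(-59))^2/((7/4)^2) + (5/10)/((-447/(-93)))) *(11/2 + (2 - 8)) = -294960555/406636496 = -0.73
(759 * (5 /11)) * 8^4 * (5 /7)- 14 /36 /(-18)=2289254449 /2268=1009371.45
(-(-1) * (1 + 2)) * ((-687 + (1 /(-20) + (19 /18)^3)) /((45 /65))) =-260001079 /87480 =-2972.12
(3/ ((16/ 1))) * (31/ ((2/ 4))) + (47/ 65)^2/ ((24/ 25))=6170/ 507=12.17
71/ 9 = 7.89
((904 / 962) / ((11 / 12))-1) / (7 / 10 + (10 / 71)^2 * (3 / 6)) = 6704530 / 189349017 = 0.04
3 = 3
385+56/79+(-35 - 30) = 25336/79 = 320.71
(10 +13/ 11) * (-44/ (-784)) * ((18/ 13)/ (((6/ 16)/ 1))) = 1476/ 637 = 2.32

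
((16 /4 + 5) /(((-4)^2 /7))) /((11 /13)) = 819 /176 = 4.65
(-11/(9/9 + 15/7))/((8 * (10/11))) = -77/160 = -0.48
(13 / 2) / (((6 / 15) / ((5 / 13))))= 25 / 4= 6.25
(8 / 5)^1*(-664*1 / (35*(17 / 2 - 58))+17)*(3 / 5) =481864 / 28875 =16.69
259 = 259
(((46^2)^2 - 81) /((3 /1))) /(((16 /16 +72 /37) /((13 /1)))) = 2153617375 /327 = 6585985.86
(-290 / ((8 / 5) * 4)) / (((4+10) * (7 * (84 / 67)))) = -48575 / 131712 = -0.37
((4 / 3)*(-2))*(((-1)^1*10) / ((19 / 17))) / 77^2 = 1360 / 337953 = 0.00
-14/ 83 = -0.17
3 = 3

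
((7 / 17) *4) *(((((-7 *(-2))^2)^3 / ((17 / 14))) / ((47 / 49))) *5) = 723136637440 / 13583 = 53238359.53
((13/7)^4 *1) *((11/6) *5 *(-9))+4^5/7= -4010101/4802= -835.09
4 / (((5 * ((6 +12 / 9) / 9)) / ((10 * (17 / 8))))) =459 / 22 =20.86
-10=-10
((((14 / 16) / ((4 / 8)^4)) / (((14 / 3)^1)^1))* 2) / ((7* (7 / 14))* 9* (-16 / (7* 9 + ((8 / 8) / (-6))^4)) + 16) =244947 / 326600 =0.75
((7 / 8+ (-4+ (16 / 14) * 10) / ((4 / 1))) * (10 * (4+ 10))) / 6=255 / 4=63.75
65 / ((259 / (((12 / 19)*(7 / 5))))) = 156 / 703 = 0.22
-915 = -915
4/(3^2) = 4/9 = 0.44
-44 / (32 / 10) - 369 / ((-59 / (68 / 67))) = -117047 / 15812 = -7.40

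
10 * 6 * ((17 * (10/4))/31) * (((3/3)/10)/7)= 255/217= 1.18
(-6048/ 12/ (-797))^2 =254016/ 635209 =0.40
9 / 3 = 3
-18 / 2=-9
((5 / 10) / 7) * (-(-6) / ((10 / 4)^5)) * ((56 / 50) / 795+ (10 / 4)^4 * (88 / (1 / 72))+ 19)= 157422084896 / 144921875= 1086.25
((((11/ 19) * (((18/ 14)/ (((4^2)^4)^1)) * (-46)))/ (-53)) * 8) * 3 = 6831/ 28872704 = 0.00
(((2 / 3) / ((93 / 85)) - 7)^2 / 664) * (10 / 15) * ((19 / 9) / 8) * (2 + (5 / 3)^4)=47536917817 / 452152837152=0.11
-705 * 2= -1410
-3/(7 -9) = 3/2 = 1.50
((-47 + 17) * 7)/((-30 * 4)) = 7/4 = 1.75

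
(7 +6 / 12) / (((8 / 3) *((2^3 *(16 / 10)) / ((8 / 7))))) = 225 / 896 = 0.25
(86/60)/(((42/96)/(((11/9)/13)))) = 3784/12285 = 0.31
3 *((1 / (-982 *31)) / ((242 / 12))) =-9 / 1841741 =-0.00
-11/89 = -0.12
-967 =-967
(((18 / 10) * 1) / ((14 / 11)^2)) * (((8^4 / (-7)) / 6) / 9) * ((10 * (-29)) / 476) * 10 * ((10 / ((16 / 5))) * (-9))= -84216000 / 40817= -2063.26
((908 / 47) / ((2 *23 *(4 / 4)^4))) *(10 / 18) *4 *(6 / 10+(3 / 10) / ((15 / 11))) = 37228 / 48645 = 0.77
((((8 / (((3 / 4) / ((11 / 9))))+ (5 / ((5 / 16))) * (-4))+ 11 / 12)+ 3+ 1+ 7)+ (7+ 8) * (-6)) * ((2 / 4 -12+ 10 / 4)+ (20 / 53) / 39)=258991271 / 223236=1160.17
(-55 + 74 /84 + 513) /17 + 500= 376273 /714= 526.99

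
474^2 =224676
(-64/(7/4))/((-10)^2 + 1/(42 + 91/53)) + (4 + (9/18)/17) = 28869137/7879602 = 3.66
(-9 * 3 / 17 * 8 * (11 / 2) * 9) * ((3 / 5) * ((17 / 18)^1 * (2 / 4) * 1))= -891 / 5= -178.20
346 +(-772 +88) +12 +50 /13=-4188 /13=-322.15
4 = 4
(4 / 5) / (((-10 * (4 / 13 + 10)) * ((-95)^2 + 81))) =-13 / 15252550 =-0.00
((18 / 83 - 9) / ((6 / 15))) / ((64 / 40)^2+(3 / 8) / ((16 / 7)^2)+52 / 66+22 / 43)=-132409728000 / 23706359819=-5.59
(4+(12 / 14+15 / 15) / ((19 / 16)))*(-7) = -740 / 19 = -38.95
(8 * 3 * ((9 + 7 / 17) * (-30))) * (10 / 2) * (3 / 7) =-1728000 / 119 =-14521.01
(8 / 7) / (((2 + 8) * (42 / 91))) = 0.25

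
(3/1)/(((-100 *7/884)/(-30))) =3978/35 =113.66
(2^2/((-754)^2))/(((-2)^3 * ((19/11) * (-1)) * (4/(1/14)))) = 11/1209802048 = 0.00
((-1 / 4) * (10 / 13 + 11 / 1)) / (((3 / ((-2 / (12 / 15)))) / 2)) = 255 / 52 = 4.90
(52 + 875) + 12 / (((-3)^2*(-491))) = 1365467 / 1473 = 927.00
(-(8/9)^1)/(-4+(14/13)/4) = 208/873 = 0.24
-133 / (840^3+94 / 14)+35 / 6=145212476059 / 24893568282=5.83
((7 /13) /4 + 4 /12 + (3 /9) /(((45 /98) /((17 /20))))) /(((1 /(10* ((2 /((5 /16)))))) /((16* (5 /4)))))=2437312 /1755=1388.78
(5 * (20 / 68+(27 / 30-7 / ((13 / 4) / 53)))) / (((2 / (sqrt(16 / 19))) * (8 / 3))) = -39417 * sqrt(19) / 1768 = -97.18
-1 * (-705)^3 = 350402625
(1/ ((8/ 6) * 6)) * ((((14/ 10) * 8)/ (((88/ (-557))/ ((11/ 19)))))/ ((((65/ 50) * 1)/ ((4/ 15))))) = -3899/ 3705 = -1.05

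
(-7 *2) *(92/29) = -44.41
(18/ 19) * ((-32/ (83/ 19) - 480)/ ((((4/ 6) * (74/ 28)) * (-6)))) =2548224/ 58349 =43.67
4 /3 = 1.33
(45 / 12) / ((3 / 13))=65 / 4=16.25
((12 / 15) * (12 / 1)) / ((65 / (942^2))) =42593472 / 325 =131056.84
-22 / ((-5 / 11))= 242 / 5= 48.40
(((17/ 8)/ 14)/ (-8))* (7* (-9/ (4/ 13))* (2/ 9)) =221/ 256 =0.86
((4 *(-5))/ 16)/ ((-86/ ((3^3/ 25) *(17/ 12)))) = 153/ 6880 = 0.02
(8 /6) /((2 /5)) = 10 /3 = 3.33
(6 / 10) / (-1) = -3 / 5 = -0.60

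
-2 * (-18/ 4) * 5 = 45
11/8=1.38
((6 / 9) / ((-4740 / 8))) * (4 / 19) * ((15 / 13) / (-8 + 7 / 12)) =64 / 1736657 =0.00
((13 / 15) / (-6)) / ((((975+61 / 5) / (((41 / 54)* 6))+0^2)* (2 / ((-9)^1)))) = 533 / 177696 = 0.00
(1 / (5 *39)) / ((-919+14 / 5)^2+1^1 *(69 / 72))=40 / 6547502507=0.00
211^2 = 44521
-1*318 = -318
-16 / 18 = -8 / 9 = -0.89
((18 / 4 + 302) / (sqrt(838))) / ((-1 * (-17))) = 613 * sqrt(838) / 28492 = 0.62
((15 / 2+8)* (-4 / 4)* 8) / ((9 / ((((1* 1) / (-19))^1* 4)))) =496 / 171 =2.90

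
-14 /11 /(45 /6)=-28 /165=-0.17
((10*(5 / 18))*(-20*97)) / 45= -9700 / 81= -119.75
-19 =-19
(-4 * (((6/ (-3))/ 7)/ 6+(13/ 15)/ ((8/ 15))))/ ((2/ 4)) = -265/ 21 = -12.62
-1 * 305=-305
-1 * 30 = -30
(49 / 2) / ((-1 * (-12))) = 49 / 24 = 2.04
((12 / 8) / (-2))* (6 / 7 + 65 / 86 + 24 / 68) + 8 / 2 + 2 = 185259 / 40936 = 4.53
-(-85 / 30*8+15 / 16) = 1043 / 48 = 21.73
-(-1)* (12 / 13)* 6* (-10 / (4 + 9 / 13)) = -11.80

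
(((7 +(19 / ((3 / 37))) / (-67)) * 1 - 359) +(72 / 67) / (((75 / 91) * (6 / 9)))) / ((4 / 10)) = -1776547 / 2010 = -883.85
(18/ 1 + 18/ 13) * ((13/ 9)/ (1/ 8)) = 224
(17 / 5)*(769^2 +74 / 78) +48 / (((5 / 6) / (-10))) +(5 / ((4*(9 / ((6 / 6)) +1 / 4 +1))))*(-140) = 16070250232 / 7995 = 2010037.55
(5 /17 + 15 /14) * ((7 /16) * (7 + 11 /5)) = 5.50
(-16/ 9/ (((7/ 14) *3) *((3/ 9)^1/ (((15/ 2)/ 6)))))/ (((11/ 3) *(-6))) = 0.20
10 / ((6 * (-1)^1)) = -1.67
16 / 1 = 16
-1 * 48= -48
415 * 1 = 415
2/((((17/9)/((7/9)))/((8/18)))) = 56/153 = 0.37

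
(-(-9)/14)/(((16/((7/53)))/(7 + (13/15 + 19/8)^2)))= 4757/51200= 0.09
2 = 2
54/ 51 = 18/ 17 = 1.06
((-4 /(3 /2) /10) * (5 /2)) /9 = -2 /27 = -0.07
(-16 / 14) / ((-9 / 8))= 1.02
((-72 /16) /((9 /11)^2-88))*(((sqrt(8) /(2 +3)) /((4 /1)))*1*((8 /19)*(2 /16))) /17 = 1089*sqrt(2) /68262820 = 0.00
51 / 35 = 1.46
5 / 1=5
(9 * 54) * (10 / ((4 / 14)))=17010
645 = 645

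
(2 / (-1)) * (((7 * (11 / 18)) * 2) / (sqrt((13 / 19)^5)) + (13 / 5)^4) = -57122 / 625 - 55594 * sqrt(247) / 19773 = -135.58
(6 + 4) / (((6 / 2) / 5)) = 50 / 3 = 16.67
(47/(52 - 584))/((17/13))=-611/9044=-0.07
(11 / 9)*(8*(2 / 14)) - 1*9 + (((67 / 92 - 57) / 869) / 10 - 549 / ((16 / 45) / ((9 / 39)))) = -476586202921 / 1309548240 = -363.93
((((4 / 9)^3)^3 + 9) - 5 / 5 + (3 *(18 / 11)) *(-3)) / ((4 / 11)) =-14333116301 / 774840978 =-18.50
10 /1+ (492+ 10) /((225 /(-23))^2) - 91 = -3835067 /50625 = -75.75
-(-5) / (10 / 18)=9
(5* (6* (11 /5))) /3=22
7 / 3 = 2.33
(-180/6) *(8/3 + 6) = -260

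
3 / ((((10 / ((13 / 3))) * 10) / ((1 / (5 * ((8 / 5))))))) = 13 / 800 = 0.02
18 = 18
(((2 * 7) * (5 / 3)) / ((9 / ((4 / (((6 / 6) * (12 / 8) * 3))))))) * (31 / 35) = 496 / 243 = 2.04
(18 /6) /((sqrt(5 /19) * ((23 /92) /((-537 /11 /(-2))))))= 3222 * sqrt(95) /55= 570.98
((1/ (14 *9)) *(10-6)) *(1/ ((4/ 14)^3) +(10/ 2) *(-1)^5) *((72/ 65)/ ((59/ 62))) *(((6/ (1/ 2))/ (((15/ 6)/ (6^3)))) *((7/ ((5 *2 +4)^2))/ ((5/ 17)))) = 827786304/ 4697875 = 176.20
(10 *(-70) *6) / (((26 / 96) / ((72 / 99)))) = -1612800 / 143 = -11278.32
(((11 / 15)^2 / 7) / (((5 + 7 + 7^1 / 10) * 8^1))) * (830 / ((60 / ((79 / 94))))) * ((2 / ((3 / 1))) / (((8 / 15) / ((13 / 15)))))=10314161 / 1083015360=0.01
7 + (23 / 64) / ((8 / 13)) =3883 / 512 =7.58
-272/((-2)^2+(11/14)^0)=-272/5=-54.40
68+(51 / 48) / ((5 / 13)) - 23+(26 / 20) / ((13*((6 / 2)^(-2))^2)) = 4469 / 80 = 55.86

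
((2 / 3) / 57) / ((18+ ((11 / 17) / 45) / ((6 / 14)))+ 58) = 510 / 3315443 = 0.00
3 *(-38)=-114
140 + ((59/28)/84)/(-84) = 27659461/197568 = 140.00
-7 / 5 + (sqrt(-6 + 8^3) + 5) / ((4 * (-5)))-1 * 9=-213 / 20-sqrt(506) / 20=-11.77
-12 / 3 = -4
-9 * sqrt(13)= -32.45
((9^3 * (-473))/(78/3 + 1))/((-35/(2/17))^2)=-51084/354025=-0.14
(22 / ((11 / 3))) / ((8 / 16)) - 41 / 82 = 23 / 2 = 11.50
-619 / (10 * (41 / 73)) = -45187 / 410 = -110.21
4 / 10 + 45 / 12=4.15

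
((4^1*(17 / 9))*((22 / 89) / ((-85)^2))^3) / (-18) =-21296 / 1266833886313640625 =-0.00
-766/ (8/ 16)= -1532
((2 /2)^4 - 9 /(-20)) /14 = 29 /280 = 0.10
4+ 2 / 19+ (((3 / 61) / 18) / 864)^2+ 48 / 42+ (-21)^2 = 5934958636363909 / 13299683217408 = 446.25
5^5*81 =253125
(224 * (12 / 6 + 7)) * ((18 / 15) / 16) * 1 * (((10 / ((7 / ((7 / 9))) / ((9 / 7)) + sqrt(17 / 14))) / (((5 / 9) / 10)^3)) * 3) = 864162432 / 223 - 8817984 * sqrt(238) / 223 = 3265135.43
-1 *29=-29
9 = 9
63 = 63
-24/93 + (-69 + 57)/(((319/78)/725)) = -725488/341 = -2127.53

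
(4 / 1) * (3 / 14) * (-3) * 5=-12.86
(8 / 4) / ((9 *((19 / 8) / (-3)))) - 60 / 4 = -871 / 57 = -15.28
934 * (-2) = -1868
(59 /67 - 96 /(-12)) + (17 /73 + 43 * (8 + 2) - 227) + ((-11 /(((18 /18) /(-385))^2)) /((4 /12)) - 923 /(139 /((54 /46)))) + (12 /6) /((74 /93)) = -2829821603109488 /578551499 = -4891218.17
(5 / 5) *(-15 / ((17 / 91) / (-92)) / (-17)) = -125580 / 289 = -434.53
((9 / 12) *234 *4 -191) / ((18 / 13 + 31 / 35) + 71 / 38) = 8835190 / 71559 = 123.47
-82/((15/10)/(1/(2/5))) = -410/3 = -136.67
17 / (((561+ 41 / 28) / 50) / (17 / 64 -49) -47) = -9279025 / 25779767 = -0.36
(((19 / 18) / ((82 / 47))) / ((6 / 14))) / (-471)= -0.00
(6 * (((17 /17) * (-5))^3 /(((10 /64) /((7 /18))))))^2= 31360000 /9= 3484444.44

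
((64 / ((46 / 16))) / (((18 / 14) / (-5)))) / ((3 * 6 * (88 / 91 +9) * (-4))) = 203840 / 1689741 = 0.12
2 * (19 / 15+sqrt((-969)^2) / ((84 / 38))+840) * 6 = 15355.49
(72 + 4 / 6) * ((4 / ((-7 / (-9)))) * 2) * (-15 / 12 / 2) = -3270 / 7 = -467.14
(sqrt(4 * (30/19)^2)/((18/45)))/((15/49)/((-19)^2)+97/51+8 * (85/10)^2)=712215/52315294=0.01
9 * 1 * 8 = 72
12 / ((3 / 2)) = 8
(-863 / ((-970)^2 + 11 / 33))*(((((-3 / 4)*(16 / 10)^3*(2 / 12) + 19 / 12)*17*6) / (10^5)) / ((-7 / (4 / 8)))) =70728891 / 987945350000000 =0.00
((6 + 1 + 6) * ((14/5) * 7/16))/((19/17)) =10829/760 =14.25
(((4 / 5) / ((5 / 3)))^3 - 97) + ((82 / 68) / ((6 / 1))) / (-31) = -9574525253 / 98812500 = -96.90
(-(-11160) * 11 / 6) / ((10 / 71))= 145266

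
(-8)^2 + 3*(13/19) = 1255/19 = 66.05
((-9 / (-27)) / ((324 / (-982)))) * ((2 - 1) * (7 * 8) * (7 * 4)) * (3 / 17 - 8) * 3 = 51197552 / 1377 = 37180.50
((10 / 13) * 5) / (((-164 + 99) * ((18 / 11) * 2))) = -55 / 3042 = -0.02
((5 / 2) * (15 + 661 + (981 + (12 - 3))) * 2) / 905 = 1666 / 181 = 9.20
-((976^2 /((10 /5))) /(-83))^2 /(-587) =226850258944 /4043843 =56097.69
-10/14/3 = -5/21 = -0.24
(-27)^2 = 729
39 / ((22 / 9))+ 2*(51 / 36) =620 / 33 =18.79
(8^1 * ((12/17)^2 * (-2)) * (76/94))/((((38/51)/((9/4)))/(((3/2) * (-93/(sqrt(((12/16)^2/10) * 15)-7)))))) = -485968896/1231259-26034048 * sqrt(6)/1231259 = -446.49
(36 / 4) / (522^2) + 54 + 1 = 1665181 / 30276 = 55.00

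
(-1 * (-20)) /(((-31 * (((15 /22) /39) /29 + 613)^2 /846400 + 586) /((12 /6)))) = 2328969001216000 /33318065578001001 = 0.07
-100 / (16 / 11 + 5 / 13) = -14300 / 263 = -54.37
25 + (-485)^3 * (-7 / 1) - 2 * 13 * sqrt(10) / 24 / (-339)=13 * sqrt(10) / 4068 + 798588900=798588900.01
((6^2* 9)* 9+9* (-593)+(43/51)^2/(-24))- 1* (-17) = -150069145/62424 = -2404.03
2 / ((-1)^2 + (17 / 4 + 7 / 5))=40 / 133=0.30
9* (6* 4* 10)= 2160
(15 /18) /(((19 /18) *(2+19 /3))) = 9 /95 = 0.09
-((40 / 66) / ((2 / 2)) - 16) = 508 / 33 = 15.39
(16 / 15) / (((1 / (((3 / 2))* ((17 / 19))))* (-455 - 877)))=-34 / 31635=-0.00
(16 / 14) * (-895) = -1022.86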